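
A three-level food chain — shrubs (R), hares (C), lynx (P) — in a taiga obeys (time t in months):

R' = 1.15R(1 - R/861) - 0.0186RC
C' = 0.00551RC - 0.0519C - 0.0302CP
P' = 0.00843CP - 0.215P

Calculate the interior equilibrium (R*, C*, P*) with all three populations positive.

From dP/dt = 0: 0.00843C* = 0.215, so C* = 25.5.
From dR/dt = 0: 1.15(1 - R*/861) = 0.0186·25.5, giving R* = 861·(1 - 0.413) = 506.
From dC/dt = 0: 0.00551·506 - 0.0519 = 0.0302P*, so P* = 2.74/0.0302 = 90.6.

R* ≈ 506, C* ≈ 25.5, P* ≈ 90.6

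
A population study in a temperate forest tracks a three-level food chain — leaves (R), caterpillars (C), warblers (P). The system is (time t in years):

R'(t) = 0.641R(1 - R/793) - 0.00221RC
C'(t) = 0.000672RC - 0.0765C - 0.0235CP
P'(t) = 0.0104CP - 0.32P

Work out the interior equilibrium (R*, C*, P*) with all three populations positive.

R* ≈ 709, C* ≈ 30.8, P* ≈ 17

From dP/dt = 0: 0.0104C* = 0.32, so C* = 30.8.
From dR/dt = 0: 0.641(1 - R*/793) = 0.00221·30.8, giving R* = 793·(1 - 0.106) = 709.
From dC/dt = 0: 0.000672·709 - 0.0765 = 0.0235P*, so P* = 0.4/0.0235 = 17.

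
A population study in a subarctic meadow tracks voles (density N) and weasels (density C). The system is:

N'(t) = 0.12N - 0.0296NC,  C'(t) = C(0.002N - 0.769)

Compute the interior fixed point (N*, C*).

N* ≈ 384, C* ≈ 4.05

Set dC/dt = 0 with C > 0: 0.002N - 0.769 = 0, so N* = 0.769/0.002 = 384.
Set dN/dt = 0 with N > 0: 0.12 - 0.0296C = 0, so C* = 0.12/0.0296 = 4.05.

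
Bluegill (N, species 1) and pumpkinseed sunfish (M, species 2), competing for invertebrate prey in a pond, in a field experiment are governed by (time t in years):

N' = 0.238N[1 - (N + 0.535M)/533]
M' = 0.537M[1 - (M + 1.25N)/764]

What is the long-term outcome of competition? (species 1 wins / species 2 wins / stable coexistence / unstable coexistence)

Compare the nullcline intercepts: K1/α12 = 533/0.535 = 996 > K2 = 764; K2/α21 = 764/1.25 = 611 > K1 = 533.
Since both inequalities hold, each species can invade when rare, so the interior equilibrium is stable.

stable coexistence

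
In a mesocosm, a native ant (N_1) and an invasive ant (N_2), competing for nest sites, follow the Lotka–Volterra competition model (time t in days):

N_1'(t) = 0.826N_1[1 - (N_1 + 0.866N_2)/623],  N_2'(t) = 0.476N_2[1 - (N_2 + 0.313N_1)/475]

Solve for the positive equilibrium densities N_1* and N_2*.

Setting both brackets to zero gives the nullclines N_1 + 0.866N_2 = 623 and 0.313N_1 + N_2 = 475.
Substituting N_2 = 475 - 0.313N_1 into the first: N_1(1 - 0.866·0.313) = 623 - 0.866·475.
So N_1* = 212/0.729 = 290, and then N_2* = 475 - 0.313·290 = 384.

N_1* ≈ 290, N_2* ≈ 384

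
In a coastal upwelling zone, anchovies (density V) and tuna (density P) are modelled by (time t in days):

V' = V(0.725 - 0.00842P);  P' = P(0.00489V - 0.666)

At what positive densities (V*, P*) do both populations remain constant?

V* ≈ 136, P* ≈ 86.1

Set dP/dt = 0 with P > 0: 0.00489V - 0.666 = 0, so V* = 0.666/0.00489 = 136.
Set dV/dt = 0 with V > 0: 0.725 - 0.00842P = 0, so P* = 0.725/0.00842 = 86.1.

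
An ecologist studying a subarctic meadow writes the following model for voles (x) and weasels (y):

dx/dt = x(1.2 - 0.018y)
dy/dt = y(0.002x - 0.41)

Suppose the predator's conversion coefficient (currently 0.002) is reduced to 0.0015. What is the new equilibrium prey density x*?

At the interior fixed point, setting dy/dt = 0 with y > 0 fixes x* = (predator death rate)/(xy coefficient) — independent of the other coefficients.
With the change, x* = 0.41/0.0015 = 273; it rises from 205.

x* ≈ 273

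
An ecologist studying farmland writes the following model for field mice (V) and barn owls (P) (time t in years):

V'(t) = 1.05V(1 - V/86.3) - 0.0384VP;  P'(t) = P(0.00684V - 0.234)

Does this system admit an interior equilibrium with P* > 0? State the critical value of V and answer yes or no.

Threshold V = 34.2; K > 34.2, so yes, the predator persists.

The predator equation gives dP/dt > 0 only when V > 0.234/0.00684 = 34.2.
Without the predator, V → K = 86.3. Since 86.3 > 34.2, the predator can invade and persist.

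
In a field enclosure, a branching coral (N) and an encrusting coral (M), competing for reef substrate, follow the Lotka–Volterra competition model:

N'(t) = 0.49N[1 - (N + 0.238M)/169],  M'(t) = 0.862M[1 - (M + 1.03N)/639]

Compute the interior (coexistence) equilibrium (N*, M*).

N* ≈ 22.4, M* ≈ 616

Setting both brackets to zero gives the nullclines N + 0.238M = 169 and 1.03N + M = 639.
Substituting M = 639 - 1.03N into the first: N(1 - 0.238·1.03) = 169 - 0.238·639.
So N* = 16.9/0.755 = 22.4, and then M* = 639 - 1.03·22.4 = 616.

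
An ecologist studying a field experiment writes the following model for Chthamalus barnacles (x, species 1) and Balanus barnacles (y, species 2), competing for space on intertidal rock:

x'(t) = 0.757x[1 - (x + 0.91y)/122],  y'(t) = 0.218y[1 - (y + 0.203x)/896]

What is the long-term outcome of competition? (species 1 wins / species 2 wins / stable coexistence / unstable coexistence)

species 2 excludes species 1

Compare the nullcline intercepts: K1/α12 = 122/0.91 = 134 < K2 = 896; K2/α21 = 896/0.203 = 4410 > K1 = 122.
Since the inequalities point opposite ways, species 2 can invade but species 1 cannot.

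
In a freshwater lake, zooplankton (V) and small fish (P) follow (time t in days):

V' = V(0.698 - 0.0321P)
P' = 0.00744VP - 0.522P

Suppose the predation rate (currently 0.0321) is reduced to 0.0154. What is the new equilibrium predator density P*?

At the interior fixed point, setting dV/dt = 0 with V > 0 fixes P* = (prey growth rate)/(VP coefficient) — independent of the other coefficients.
With the change, P* = 0.698/0.0154 = 45.3; it rises from 21.7.

P* ≈ 45.3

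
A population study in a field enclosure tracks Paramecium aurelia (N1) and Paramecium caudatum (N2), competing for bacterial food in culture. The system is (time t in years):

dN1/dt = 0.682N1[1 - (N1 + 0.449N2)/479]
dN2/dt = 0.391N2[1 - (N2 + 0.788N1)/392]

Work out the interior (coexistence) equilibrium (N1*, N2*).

Setting both brackets to zero gives the nullclines N1 + 0.449N2 = 479 and 0.788N1 + N2 = 392.
Substituting N2 = 392 - 0.788N1 into the first: N1(1 - 0.449·0.788) = 479 - 0.449·392.
So N1* = 303/0.646 = 469, and then N2* = 392 - 0.788·469 = 22.5.

N1* ≈ 469, N2* ≈ 22.5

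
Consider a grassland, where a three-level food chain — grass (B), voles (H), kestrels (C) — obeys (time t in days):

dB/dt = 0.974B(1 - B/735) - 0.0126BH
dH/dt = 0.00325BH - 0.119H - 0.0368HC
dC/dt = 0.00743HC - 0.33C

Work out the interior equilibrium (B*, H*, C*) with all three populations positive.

B* ≈ 313, H* ≈ 44.4, C* ≈ 24.4

From dC/dt = 0: 0.00743H* = 0.33, so H* = 44.4.
From dB/dt = 0: 0.974(1 - B*/735) = 0.0126·44.4, giving B* = 735·(1 - 0.575) = 313.
From dH/dt = 0: 0.00325·313 - 0.119 = 0.0368C*, so C* = 0.897/0.0368 = 24.4.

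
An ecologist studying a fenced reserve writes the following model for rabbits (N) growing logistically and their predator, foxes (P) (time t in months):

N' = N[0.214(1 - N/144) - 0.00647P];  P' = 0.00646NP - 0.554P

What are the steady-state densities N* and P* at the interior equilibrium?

N* ≈ 85.8, P* ≈ 13.4

From dP/dt = 0 with P > 0: 0.00646N* = 0.554, so N* = 85.8.
Substitute into dN/dt = 0: 0.214(1 - 85.8/144) = 0.00647P*.
The bracket is 0.404, giving P* = 0.0866/0.00647 = 13.4.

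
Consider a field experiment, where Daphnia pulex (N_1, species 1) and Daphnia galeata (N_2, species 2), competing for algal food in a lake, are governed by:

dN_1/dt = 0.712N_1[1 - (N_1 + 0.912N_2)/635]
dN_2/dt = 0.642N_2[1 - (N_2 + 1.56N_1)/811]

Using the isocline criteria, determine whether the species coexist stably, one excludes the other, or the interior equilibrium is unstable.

unstable coexistence (outcome depends on initial conditions)

Compare the nullcline intercepts: K1/α12 = 635/0.912 = 696 < K2 = 811; K2/α21 = 811/1.56 = 520 < K1 = 635.
Since both are reversed, neither can invade when rare; the interior point is a saddle.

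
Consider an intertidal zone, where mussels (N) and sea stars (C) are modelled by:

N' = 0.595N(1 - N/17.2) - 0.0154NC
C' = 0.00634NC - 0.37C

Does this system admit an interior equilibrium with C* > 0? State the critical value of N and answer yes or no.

The predator equation gives dC/dt > 0 only when N > 0.37/0.00634 = 58.4.
Without the predator, N → K = 17.2. Since 17.2 < 58.4, the predator cannot invade.

Threshold N = 58.4; K < 58.4, so no, the predator goes extinct.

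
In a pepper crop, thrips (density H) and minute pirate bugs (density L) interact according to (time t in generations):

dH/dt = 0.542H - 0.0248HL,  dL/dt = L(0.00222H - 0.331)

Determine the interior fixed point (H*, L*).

H* ≈ 149, L* ≈ 21.9

Set dL/dt = 0 with L > 0: 0.00222H - 0.331 = 0, so H* = 0.331/0.00222 = 149.
Set dH/dt = 0 with H > 0: 0.542 - 0.0248L = 0, so L* = 0.542/0.0248 = 21.9.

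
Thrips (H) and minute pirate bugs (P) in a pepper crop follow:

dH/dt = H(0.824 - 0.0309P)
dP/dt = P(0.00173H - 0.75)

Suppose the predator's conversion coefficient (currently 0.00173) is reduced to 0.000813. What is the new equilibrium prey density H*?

At the interior fixed point, setting dP/dt = 0 with P > 0 fixes H* = (predator death rate)/(HP coefficient) — independent of the other coefficients.
With the change, H* = 0.75/0.000813 = 923; it rises from 434.

H* ≈ 923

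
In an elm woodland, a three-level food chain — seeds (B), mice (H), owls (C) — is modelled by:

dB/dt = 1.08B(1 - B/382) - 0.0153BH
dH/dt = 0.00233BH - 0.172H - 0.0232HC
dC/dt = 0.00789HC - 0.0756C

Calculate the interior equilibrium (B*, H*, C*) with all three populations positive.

B* ≈ 330, H* ≈ 9.58, C* ≈ 25.7

From dC/dt = 0: 0.00789H* = 0.0756, so H* = 9.58.
From dB/dt = 0: 1.08(1 - B*/382) = 0.0153·9.58, giving B* = 382·(1 - 0.136) = 330.
From dH/dt = 0: 0.00233·330 - 0.172 = 0.0232C*, so C* = 0.597/0.0232 = 25.7.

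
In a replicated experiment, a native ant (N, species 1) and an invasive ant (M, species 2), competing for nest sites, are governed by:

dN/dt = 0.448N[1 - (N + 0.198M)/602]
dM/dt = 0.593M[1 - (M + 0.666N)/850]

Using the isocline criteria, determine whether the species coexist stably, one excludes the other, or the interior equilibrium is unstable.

Compare the nullcline intercepts: K1/α12 = 602/0.198 = 3040 > K2 = 850; K2/α21 = 850/0.666 = 1280 > K1 = 602.
Since both inequalities hold, each species can invade when rare, so the interior equilibrium is stable.

stable coexistence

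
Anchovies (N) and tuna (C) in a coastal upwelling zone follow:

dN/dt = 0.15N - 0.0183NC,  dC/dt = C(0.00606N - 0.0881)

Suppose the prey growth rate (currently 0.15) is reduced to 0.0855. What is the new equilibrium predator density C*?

C* ≈ 4.67

At the interior fixed point, setting dN/dt = 0 with N > 0 fixes C* = (prey growth rate)/(NC coefficient) — independent of the other coefficients.
With the change, C* = 0.0855/0.0183 = 4.67; it falls from 8.2.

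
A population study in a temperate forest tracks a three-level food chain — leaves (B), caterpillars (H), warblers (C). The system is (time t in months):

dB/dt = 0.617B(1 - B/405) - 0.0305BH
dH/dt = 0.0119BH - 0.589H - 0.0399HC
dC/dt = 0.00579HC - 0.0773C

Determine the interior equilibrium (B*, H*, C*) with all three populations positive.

B* ≈ 138, H* ≈ 13.4, C* ≈ 26.3

From dC/dt = 0: 0.00579H* = 0.0773, so H* = 13.4.
From dB/dt = 0: 0.617(1 - B*/405) = 0.0305·13.4, giving B* = 405·(1 - 0.66) = 138.
From dH/dt = 0: 0.0119·138 - 0.589 = 0.0399C*, so C* = 1.05/0.0399 = 26.3.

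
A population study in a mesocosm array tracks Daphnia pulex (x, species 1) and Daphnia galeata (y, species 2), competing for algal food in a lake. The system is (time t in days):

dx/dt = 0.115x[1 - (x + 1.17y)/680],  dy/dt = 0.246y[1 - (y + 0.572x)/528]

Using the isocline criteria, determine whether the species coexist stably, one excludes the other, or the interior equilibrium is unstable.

Compare the nullcline intercepts: K1/α12 = 680/1.17 = 581 > K2 = 528; K2/α21 = 528/0.572 = 923 > K1 = 680.
Since both inequalities hold, each species can invade when rare, so the interior equilibrium is stable.

stable coexistence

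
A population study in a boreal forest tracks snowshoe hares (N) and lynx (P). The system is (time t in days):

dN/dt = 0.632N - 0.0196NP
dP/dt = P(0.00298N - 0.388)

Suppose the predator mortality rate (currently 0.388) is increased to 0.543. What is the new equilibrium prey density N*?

At the interior fixed point, setting dP/dt = 0 with P > 0 fixes N* = (predator death rate)/(NP coefficient) — independent of the other coefficients.
With the change, N* = 0.543/0.00298 = 182; it rises from 130.

N* ≈ 182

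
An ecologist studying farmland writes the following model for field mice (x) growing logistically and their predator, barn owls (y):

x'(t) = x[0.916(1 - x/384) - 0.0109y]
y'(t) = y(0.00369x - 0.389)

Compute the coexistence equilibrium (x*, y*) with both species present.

x* ≈ 105, y* ≈ 61

From dy/dt = 0 with y > 0: 0.00369x* = 0.389, so x* = 105.
Substitute into dx/dt = 0: 0.916(1 - 105/384) = 0.0109y*.
The bracket is 0.725, giving y* = 0.665/0.0109 = 61.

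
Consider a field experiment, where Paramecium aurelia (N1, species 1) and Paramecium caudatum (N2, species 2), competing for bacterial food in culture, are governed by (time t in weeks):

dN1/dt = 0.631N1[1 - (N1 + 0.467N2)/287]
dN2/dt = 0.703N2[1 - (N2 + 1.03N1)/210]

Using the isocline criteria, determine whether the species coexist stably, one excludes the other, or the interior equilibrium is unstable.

Compare the nullcline intercepts: K1/α12 = 287/0.467 = 615 > K2 = 210; K2/α21 = 210/1.03 = 204 < K1 = 287.
Since the inequalities point opposite ways, species 1 can invade but species 2 cannot.

species 1 excludes species 2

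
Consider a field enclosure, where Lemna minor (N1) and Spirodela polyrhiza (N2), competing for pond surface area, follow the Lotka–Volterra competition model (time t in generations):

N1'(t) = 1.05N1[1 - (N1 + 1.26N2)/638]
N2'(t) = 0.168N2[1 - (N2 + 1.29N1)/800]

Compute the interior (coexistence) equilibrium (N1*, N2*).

Setting both brackets to zero gives the nullclines N1 + 1.26N2 = 638 and 1.29N1 + N2 = 800.
Substituting N2 = 800 - 1.29N1 into the first: N1(1 - 1.26·1.29) = 638 - 1.26·800.
So N1* = -370/-0.625 = 592, and then N2* = 800 - 1.29·592 = 36.8.

N1* ≈ 592, N2* ≈ 36.8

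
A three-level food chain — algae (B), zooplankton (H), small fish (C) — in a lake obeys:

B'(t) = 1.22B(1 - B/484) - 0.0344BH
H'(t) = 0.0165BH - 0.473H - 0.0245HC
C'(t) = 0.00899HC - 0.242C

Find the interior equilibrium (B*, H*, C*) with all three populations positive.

B* ≈ 117, H* ≈ 26.9, C* ≈ 59.2

From dC/dt = 0: 0.00899H* = 0.242, so H* = 26.9.
From dB/dt = 0: 1.22(1 - B*/484) = 0.0344·26.9, giving B* = 484·(1 - 0.759) = 117.
From dH/dt = 0: 0.0165·117 - 0.473 = 0.0245C*, so C* = 1.45/0.0245 = 59.2.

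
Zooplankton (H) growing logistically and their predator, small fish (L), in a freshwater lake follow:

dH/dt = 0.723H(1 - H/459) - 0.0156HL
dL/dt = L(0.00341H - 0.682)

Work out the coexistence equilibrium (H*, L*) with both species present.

From dL/dt = 0 with L > 0: 0.00341H* = 0.682, so H* = 200.
Substitute into dH/dt = 0: 0.723(1 - 200/459) = 0.0156L*.
The bracket is 0.564, giving L* = 0.408/0.0156 = 26.2.

H* ≈ 200, L* ≈ 26.2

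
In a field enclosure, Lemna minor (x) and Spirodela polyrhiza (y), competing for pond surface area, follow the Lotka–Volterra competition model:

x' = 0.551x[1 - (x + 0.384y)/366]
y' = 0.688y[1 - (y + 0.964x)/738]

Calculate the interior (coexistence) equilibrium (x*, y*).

Setting both brackets to zero gives the nullclines x + 0.384y = 366 and 0.964x + y = 738.
Substituting y = 738 - 0.964x into the first: x(1 - 0.384·0.964) = 366 - 0.384·738.
So x* = 82.6/0.63 = 131, and then y* = 738 - 0.964·131 = 612.

x* ≈ 131, y* ≈ 612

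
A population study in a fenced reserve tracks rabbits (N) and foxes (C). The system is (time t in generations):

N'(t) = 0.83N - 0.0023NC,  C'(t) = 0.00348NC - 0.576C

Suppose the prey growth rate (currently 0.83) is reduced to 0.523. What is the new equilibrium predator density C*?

C* ≈ 227

At the interior fixed point, setting dN/dt = 0 with N > 0 fixes C* = (prey growth rate)/(NC coefficient) — independent of the other coefficients.
With the change, C* = 0.523/0.0023 = 227; it falls from 361.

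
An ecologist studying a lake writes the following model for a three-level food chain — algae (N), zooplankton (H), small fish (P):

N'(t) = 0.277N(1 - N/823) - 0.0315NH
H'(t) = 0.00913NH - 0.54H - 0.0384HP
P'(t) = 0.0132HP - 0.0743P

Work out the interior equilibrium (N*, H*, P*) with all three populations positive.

From dP/dt = 0: 0.0132H* = 0.0743, so H* = 5.63.
From dN/dt = 0: 0.277(1 - N*/823) = 0.0315·5.63, giving N* = 823·(1 - 0.64) = 296.
From dH/dt = 0: 0.00913·296 - 0.54 = 0.0384P*, so P* = 2.16/0.0384 = 56.4.

N* ≈ 296, H* ≈ 5.63, P* ≈ 56.4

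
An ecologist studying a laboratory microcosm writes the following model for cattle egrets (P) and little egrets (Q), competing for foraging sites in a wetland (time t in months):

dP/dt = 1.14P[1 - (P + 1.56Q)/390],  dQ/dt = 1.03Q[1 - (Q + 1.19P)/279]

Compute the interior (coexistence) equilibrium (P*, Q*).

P* ≈ 52.8, Q* ≈ 216

Setting both brackets to zero gives the nullclines P + 1.56Q = 390 and 1.19P + Q = 279.
Substituting Q = 279 - 1.19P into the first: P(1 - 1.56·1.19) = 390 - 1.56·279.
So P* = -45.2/-0.856 = 52.8, and then Q* = 279 - 1.19·52.8 = 216.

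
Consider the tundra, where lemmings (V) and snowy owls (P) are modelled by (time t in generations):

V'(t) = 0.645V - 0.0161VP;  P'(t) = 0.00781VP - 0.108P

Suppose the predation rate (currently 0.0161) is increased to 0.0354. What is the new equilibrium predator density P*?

P* ≈ 18.2

At the interior fixed point, setting dV/dt = 0 with V > 0 fixes P* = (prey growth rate)/(VP coefficient) — independent of the other coefficients.
With the change, P* = 0.645/0.0354 = 18.2; it falls from 40.1.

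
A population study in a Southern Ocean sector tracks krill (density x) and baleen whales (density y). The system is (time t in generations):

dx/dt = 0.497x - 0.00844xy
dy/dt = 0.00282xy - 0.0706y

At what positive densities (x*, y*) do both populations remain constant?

Set dy/dt = 0 with y > 0: 0.00282x - 0.0706 = 0, so x* = 0.0706/0.00282 = 25.
Set dx/dt = 0 with x > 0: 0.497 - 0.00844y = 0, so y* = 0.497/0.00844 = 58.9.

x* ≈ 25, y* ≈ 58.9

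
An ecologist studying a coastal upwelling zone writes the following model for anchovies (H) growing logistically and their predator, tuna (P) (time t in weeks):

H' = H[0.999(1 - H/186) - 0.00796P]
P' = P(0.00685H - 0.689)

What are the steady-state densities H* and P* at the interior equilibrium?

From dP/dt = 0 with P > 0: 0.00685H* = 0.689, so H* = 101.
Substitute into dH/dt = 0: 0.999(1 - 101/186) = 0.00796P*.
The bracket is 0.459, giving P* = 0.459/0.00796 = 57.6.

H* ≈ 101, P* ≈ 57.6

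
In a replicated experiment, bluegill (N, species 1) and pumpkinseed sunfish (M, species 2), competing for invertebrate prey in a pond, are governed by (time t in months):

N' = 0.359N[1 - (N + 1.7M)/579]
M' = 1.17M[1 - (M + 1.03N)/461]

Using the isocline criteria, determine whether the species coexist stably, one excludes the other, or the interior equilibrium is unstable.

Compare the nullcline intercepts: K1/α12 = 579/1.7 = 341 < K2 = 461; K2/α21 = 461/1.03 = 448 < K1 = 579.
Since both are reversed, neither can invade when rare; the interior point is a saddle.

unstable coexistence (outcome depends on initial conditions)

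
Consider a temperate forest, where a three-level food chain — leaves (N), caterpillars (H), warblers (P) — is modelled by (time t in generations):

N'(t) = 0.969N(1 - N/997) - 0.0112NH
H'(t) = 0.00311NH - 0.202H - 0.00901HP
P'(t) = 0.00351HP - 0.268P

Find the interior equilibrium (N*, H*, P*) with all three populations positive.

From dP/dt = 0: 0.00351H* = 0.268, so H* = 76.4.
From dN/dt = 0: 0.969(1 - N*/997) = 0.0112·76.4, giving N* = 997·(1 - 0.883) = 117.
From dH/dt = 0: 0.00311·117 - 0.202 = 0.00901P*, so P* = 0.162/0.00901 = 18.

N* ≈ 117, H* ≈ 76.4, P* ≈ 18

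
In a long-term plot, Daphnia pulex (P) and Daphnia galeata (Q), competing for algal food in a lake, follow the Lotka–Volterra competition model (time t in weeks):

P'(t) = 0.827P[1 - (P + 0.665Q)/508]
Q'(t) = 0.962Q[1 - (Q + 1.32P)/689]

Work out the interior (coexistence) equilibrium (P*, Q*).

Setting both brackets to zero gives the nullclines P + 0.665Q = 508 and 1.32P + Q = 689.
Substituting Q = 689 - 1.32P into the first: P(1 - 0.665·1.32) = 508 - 0.665·689.
So P* = 49.8/0.122 = 408, and then Q* = 689 - 1.32·408 = 151.

P* ≈ 408, Q* ≈ 151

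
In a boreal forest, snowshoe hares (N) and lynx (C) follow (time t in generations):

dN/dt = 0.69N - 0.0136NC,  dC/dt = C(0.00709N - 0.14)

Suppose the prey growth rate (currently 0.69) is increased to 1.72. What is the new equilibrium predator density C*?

C* ≈ 126

At the interior fixed point, setting dN/dt = 0 with N > 0 fixes C* = (prey growth rate)/(NC coefficient) — independent of the other coefficients.
With the change, C* = 1.72/0.0136 = 126; it rises from 50.7.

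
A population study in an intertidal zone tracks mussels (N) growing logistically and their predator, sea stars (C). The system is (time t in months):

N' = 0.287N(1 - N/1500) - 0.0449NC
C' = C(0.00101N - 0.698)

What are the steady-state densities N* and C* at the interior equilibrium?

N* ≈ 691, C* ≈ 3.45

From dC/dt = 0 with C > 0: 0.00101N* = 0.698, so N* = 691.
Substitute into dN/dt = 0: 0.287(1 - 691/1500) = 0.0449C*.
The bracket is 0.539, giving C* = 0.155/0.0449 = 3.45.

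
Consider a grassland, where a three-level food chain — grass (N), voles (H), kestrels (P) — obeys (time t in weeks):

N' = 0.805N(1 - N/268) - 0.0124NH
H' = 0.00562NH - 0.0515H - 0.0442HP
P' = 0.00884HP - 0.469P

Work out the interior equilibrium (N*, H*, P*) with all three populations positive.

N* ≈ 49, H* ≈ 53.1, P* ≈ 5.06

From dP/dt = 0: 0.00884H* = 0.469, so H* = 53.1.
From dN/dt = 0: 0.805(1 - N*/268) = 0.0124·53.1, giving N* = 268·(1 - 0.817) = 49.
From dH/dt = 0: 0.00562·49 - 0.0515 = 0.0442P*, so P* = 0.224/0.0442 = 5.06.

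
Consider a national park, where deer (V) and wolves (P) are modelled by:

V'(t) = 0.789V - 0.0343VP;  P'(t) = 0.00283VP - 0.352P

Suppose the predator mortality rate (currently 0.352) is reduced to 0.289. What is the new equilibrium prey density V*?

V* ≈ 102

At the interior fixed point, setting dP/dt = 0 with P > 0 fixes V* = (predator death rate)/(VP coefficient) — independent of the other coefficients.
With the change, V* = 0.289/0.00283 = 102; it falls from 124.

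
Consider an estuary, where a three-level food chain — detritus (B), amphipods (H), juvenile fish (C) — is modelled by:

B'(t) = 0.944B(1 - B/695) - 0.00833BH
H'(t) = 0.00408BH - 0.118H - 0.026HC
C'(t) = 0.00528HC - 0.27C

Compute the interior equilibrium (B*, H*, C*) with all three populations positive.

From dC/dt = 0: 0.00528H* = 0.27, so H* = 51.1.
From dB/dt = 0: 0.944(1 - B*/695) = 0.00833·51.1, giving B* = 695·(1 - 0.451) = 381.
From dH/dt = 0: 0.00408·381 - 0.118 = 0.026C*, so C* = 1.44/0.026 = 55.3.

B* ≈ 381, H* ≈ 51.1, C* ≈ 55.3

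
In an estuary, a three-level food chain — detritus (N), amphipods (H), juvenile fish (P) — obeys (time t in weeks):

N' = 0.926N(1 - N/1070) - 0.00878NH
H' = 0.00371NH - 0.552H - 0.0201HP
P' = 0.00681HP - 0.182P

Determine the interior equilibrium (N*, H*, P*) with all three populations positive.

From dP/dt = 0: 0.00681H* = 0.182, so H* = 26.7.
From dN/dt = 0: 0.926(1 - N*/1070) = 0.00878·26.7, giving N* = 1070·(1 - 0.253) = 799.
From dH/dt = 0: 0.00371·799 - 0.552 = 0.0201P*, so P* = 2.41/0.0201 = 120.

N* ≈ 799, H* ≈ 26.7, P* ≈ 120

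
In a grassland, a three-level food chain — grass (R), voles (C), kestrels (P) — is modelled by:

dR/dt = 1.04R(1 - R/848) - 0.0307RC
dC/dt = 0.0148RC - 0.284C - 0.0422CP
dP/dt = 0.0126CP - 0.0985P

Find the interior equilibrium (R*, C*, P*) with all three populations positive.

From dP/dt = 0: 0.0126C* = 0.0985, so C* = 7.82.
From dR/dt = 0: 1.04(1 - R*/848) = 0.0307·7.82, giving R* = 848·(1 - 0.231) = 652.
From dC/dt = 0: 0.0148·652 - 0.284 = 0.0422P*, so P* = 9.37/0.0422 = 222.

R* ≈ 652, C* ≈ 7.82, P* ≈ 222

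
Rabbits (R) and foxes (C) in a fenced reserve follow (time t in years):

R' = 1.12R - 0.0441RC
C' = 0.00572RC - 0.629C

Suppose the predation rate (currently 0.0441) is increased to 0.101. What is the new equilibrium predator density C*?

At the interior fixed point, setting dR/dt = 0 with R > 0 fixes C* = (prey growth rate)/(RC coefficient) — independent of the other coefficients.
With the change, C* = 1.12/0.101 = 11.1; it falls from 25.4.

C* ≈ 11.1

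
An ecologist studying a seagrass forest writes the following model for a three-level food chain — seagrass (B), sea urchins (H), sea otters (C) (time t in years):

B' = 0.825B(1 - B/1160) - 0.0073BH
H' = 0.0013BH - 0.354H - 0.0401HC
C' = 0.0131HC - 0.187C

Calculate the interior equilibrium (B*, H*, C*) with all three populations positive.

From dC/dt = 0: 0.0131H* = 0.187, so H* = 14.3.
From dB/dt = 0: 0.825(1 - B*/1160) = 0.0073·14.3, giving B* = 1160·(1 - 0.126) = 1010.
From dH/dt = 0: 0.0013·1010 - 0.354 = 0.0401C*, so C* = 0.964/0.0401 = 24.

B* ≈ 1010, H* ≈ 14.3, C* ≈ 24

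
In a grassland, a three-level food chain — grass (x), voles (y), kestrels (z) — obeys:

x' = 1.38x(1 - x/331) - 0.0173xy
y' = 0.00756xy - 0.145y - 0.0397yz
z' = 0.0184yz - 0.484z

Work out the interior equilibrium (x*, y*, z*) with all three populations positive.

From dz/dt = 0: 0.0184y* = 0.484, so y* = 26.3.
From dx/dt = 0: 1.38(1 - x*/331) = 0.0173·26.3, giving x* = 331·(1 - 0.33) = 222.
From dy/dt = 0: 0.00756·222 - 0.145 = 0.0397z*, so z* = 1.53/0.0397 = 38.6.

x* ≈ 222, y* ≈ 26.3, z* ≈ 38.6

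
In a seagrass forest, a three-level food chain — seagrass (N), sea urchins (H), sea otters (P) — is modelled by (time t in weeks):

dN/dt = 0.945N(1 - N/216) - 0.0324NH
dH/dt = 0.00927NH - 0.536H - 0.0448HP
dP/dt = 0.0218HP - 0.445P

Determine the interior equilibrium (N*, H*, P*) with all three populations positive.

From dP/dt = 0: 0.0218H* = 0.445, so H* = 20.4.
From dN/dt = 0: 0.945(1 - N*/216) = 0.0324·20.4, giving N* = 216·(1 - 0.7) = 64.8.
From dH/dt = 0: 0.00927·64.8 - 0.536 = 0.0448P*, so P* = 0.065/0.0448 = 1.45.

N* ≈ 64.8, H* ≈ 20.4, P* ≈ 1.45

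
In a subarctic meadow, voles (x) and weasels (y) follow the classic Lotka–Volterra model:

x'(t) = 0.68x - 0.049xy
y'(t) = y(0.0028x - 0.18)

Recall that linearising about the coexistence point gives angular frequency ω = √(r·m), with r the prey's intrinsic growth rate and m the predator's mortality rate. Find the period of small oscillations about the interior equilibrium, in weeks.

Here r = 0.68 and m = 0.18, so r·m = 0.122.
ω = √0.122 = 0.35 per week, hence T = 2π/ω ≈ 18 weeks.

T ≈ 18 weeks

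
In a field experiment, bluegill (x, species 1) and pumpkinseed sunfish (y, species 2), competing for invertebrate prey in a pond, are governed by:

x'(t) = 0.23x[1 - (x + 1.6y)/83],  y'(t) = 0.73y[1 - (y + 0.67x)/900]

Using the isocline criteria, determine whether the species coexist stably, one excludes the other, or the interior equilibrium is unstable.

species 2 excludes species 1

Compare the nullcline intercepts: K1/α12 = 83/1.6 = 51.9 < K2 = 900; K2/α21 = 900/0.67 = 1340 > K1 = 83.
Since the inequalities point opposite ways, species 2 can invade but species 1 cannot.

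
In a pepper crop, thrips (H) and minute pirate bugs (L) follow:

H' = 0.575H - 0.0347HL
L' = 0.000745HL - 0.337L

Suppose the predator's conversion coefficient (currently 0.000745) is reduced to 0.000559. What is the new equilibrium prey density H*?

At the interior fixed point, setting dL/dt = 0 with L > 0 fixes H* = (predator death rate)/(HL coefficient) — independent of the other coefficients.
With the change, H* = 0.337/0.000559 = 603; it rises from 452.

H* ≈ 603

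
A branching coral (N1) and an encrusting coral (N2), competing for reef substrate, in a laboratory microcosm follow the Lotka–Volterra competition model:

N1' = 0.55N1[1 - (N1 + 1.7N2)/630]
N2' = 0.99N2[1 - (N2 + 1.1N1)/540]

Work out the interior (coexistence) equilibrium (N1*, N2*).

Setting both brackets to zero gives the nullclines N1 + 1.7N2 = 630 and 1.1N1 + N2 = 540.
Substituting N2 = 540 - 1.1N1 into the first: N1(1 - 1.7·1.1) = 630 - 1.7·540.
So N1* = -288/-0.87 = 331, and then N2* = 540 - 1.1·331 = 176.

N1* ≈ 331, N2* ≈ 176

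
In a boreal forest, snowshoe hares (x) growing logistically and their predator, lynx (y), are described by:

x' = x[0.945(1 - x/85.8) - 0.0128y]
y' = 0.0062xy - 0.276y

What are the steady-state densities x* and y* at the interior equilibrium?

From dy/dt = 0 with y > 0: 0.0062x* = 0.276, so x* = 44.5.
Substitute into dx/dt = 0: 0.945(1 - 44.5/85.8) = 0.0128y*.
The bracket is 0.481, giving y* = 0.455/0.0128 = 35.5.

x* ≈ 44.5, y* ≈ 35.5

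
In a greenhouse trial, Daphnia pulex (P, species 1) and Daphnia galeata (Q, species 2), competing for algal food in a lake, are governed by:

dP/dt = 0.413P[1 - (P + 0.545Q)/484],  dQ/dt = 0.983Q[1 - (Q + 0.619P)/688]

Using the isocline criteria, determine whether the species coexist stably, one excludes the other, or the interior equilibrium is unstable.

stable coexistence

Compare the nullcline intercepts: K1/α12 = 484/0.545 = 888 > K2 = 688; K2/α21 = 688/0.619 = 1110 > K1 = 484.
Since both inequalities hold, each species can invade when rare, so the interior equilibrium is stable.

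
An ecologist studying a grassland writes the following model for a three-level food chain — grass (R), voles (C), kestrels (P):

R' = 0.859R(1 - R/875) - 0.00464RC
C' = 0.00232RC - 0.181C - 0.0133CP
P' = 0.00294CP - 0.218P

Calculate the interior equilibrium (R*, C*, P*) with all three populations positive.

R* ≈ 525, C* ≈ 74.1, P* ≈ 77.9

From dP/dt = 0: 0.00294C* = 0.218, so C* = 74.1.
From dR/dt = 0: 0.859(1 - R*/875) = 0.00464·74.1, giving R* = 875·(1 - 0.401) = 525.
From dC/dt = 0: 0.00232·525 - 0.181 = 0.0133P*, so P* = 1.04/0.0133 = 77.9.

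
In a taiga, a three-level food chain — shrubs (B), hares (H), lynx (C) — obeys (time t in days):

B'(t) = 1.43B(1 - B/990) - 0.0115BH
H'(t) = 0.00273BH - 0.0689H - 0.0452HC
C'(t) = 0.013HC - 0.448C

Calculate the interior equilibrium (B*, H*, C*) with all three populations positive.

From dC/dt = 0: 0.013H* = 0.448, so H* = 34.5.
From dB/dt = 0: 1.43(1 - B*/990) = 0.0115·34.5, giving B* = 990·(1 - 0.277) = 716.
From dH/dt = 0: 0.00273·716 - 0.0689 = 0.0452C*, so C* = 1.88/0.0452 = 41.7.

B* ≈ 716, H* ≈ 34.5, C* ≈ 41.7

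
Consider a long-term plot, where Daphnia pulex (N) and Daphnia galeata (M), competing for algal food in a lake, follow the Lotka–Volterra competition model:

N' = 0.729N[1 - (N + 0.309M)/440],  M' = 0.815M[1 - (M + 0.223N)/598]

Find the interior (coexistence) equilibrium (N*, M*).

N* ≈ 274, M* ≈ 537

Setting both brackets to zero gives the nullclines N + 0.309M = 440 and 0.223N + M = 598.
Substituting M = 598 - 0.223N into the first: N(1 - 0.309·0.223) = 440 - 0.309·598.
So N* = 255/0.931 = 274, and then M* = 598 - 0.223·274 = 537.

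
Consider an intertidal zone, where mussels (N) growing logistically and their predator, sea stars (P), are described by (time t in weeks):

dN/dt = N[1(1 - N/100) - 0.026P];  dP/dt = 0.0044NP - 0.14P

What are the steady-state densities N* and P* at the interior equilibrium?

N* ≈ 31.8, P* ≈ 26.2

From dP/dt = 0 with P > 0: 0.0044N* = 0.14, so N* = 31.8.
Substitute into dN/dt = 0: 1(1 - 31.8/100) = 0.026P*.
The bracket is 0.682, giving P* = 0.682/0.026 = 26.2.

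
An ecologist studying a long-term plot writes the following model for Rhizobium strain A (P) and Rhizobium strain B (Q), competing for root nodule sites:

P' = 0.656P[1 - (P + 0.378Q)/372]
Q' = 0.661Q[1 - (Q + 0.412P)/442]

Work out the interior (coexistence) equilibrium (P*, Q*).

P* ≈ 243, Q* ≈ 342

Setting both brackets to zero gives the nullclines P + 0.378Q = 372 and 0.412P + Q = 442.
Substituting Q = 442 - 0.412P into the first: P(1 - 0.378·0.412) = 372 - 0.378·442.
So P* = 205/0.844 = 243, and then Q* = 442 - 0.412·243 = 342.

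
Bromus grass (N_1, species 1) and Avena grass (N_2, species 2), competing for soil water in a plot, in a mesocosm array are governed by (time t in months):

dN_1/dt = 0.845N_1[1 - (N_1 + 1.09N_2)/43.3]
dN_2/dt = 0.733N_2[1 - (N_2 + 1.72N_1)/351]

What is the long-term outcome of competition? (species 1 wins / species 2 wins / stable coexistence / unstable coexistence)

Compare the nullcline intercepts: K1/α12 = 43.3/1.09 = 39.7 < K2 = 351; K2/α21 = 351/1.72 = 204 > K1 = 43.3.
Since the inequalities point opposite ways, species 2 can invade but species 1 cannot.

species 2 excludes species 1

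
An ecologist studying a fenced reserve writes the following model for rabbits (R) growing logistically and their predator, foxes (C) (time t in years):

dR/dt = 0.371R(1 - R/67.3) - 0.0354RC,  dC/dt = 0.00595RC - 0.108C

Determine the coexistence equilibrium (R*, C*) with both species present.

R* ≈ 18.2, C* ≈ 7.65

From dC/dt = 0 with C > 0: 0.00595R* = 0.108, so R* = 18.2.
Substitute into dR/dt = 0: 0.371(1 - 18.2/67.3) = 0.0354C*.
The bracket is 0.73, giving C* = 0.271/0.0354 = 7.65.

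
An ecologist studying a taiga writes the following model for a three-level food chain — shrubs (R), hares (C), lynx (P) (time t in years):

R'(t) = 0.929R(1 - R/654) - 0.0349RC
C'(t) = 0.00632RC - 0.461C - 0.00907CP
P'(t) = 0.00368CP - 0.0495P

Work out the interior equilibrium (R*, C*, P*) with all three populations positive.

R* ≈ 324, C* ≈ 13.5, P* ≈ 175

From dP/dt = 0: 0.00368C* = 0.0495, so C* = 13.5.
From dR/dt = 0: 0.929(1 - R*/654) = 0.0349·13.5, giving R* = 654·(1 - 0.505) = 324.
From dC/dt = 0: 0.00632·324 - 0.461 = 0.00907P*, so P* = 1.58/0.00907 = 175.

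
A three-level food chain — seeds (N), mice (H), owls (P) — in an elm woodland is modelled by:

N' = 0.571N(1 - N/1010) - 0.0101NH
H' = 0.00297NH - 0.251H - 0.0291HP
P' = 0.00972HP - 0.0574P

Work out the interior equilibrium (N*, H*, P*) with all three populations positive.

N* ≈ 905, H* ≈ 5.91, P* ≈ 83.7

From dP/dt = 0: 0.00972H* = 0.0574, so H* = 5.91.
From dN/dt = 0: 0.571(1 - N*/1010) = 0.0101·5.91, giving N* = 1010·(1 - 0.104) = 905.
From dH/dt = 0: 0.00297·905 - 0.251 = 0.0291P*, so P* = 2.44/0.0291 = 83.7.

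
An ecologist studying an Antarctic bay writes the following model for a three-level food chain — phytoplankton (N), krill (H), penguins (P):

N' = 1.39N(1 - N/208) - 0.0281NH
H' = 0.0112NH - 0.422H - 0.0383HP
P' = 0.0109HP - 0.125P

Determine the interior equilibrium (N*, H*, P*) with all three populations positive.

N* ≈ 160, H* ≈ 11.5, P* ≈ 35.7

From dP/dt = 0: 0.0109H* = 0.125, so H* = 11.5.
From dN/dt = 0: 1.39(1 - N*/208) = 0.0281·11.5, giving N* = 208·(1 - 0.232) = 160.
From dH/dt = 0: 0.0112·160 - 0.422 = 0.0383P*, so P* = 1.37/0.0383 = 35.7.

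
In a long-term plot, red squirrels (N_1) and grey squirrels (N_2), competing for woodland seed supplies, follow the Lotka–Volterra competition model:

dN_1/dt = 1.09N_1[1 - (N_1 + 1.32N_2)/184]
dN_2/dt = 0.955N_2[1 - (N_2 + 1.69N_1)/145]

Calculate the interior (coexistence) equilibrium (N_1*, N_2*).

Setting both brackets to zero gives the nullclines N_1 + 1.32N_2 = 184 and 1.69N_1 + N_2 = 145.
Substituting N_2 = 145 - 1.69N_1 into the first: N_1(1 - 1.32·1.69) = 184 - 1.32·145.
So N_1* = -7.4/-1.23 = 6.01, and then N_2* = 145 - 1.69·6.01 = 135.

N_1* ≈ 6.01, N_2* ≈ 135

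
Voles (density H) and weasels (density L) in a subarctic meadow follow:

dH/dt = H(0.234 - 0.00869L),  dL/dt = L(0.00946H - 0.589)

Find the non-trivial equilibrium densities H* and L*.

Set dL/dt = 0 with L > 0: 0.00946H - 0.589 = 0, so H* = 0.589/0.00946 = 62.3.
Set dH/dt = 0 with H > 0: 0.234 - 0.00869L = 0, so L* = 0.234/0.00869 = 26.9.

H* ≈ 62.3, L* ≈ 26.9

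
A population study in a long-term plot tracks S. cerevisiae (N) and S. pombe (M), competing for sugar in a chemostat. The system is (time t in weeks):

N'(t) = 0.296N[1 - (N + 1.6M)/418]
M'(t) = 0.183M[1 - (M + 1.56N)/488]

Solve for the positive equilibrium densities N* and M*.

N* ≈ 243, M* ≈ 110

Setting both brackets to zero gives the nullclines N + 1.6M = 418 and 1.56N + M = 488.
Substituting M = 488 - 1.56N into the first: N(1 - 1.6·1.56) = 418 - 1.6·488.
So N* = -363/-1.5 = 243, and then M* = 488 - 1.56·243 = 110.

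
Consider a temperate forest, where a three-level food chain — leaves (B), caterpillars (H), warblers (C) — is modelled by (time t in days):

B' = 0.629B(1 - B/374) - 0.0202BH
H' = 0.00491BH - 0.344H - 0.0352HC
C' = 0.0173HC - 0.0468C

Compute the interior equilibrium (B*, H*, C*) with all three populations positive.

B* ≈ 342, H* ≈ 2.71, C* ≈ 37.9

From dC/dt = 0: 0.0173H* = 0.0468, so H* = 2.71.
From dB/dt = 0: 0.629(1 - B*/374) = 0.0202·2.71, giving B* = 374·(1 - 0.0869) = 342.
From dH/dt = 0: 0.00491·342 - 0.344 = 0.0352C*, so C* = 1.33/0.0352 = 37.9.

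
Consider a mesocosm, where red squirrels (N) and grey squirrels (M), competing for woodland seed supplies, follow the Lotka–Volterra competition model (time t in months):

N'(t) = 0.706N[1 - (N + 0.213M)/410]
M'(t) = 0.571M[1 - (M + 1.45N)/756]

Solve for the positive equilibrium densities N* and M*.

N* ≈ 360, M* ≈ 234

Setting both brackets to zero gives the nullclines N + 0.213M = 410 and 1.45N + M = 756.
Substituting M = 756 - 1.45N into the first: N(1 - 0.213·1.45) = 410 - 0.213·756.
So N* = 249/0.691 = 360, and then M* = 756 - 1.45·360 = 234.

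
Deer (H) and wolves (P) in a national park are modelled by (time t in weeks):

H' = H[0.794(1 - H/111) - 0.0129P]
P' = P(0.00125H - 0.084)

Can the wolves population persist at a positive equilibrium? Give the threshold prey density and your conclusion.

Threshold H = 67.2; K > 67.2, so yes, the predator persists.

The predator equation gives dP/dt > 0 only when H > 0.084/0.00125 = 67.2.
Without the predator, H → K = 111. Since 111 > 67.2, the predator can invade and persist.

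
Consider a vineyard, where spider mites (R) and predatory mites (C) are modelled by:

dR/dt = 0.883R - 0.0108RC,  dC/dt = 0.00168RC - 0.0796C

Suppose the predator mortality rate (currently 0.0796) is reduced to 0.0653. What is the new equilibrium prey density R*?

At the interior fixed point, setting dC/dt = 0 with C > 0 fixes R* = (predator death rate)/(RC coefficient) — independent of the other coefficients.
With the change, R* = 0.0653/0.00168 = 38.9; it falls from 47.4.

R* ≈ 38.9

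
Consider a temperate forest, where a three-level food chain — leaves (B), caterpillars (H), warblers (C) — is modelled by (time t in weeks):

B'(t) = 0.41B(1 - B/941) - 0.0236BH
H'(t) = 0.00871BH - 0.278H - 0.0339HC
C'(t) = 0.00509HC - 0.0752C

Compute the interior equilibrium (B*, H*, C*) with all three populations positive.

B* ≈ 141, H* ≈ 14.8, C* ≈ 28

From dC/dt = 0: 0.00509H* = 0.0752, so H* = 14.8.
From dB/dt = 0: 0.41(1 - B*/941) = 0.0236·14.8, giving B* = 941·(1 - 0.85) = 141.
From dH/dt = 0: 0.00871·141 - 0.278 = 0.0339C*, so C* = 0.948/0.0339 = 28.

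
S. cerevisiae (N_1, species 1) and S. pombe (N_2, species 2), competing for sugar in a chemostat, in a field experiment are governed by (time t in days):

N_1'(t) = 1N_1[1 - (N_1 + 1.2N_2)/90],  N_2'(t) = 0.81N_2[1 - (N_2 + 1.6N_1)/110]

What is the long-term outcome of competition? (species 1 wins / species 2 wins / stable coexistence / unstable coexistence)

Compare the nullcline intercepts: K1/α12 = 90/1.2 = 75 < K2 = 110; K2/α21 = 110/1.6 = 68.8 < K1 = 90.
Since both are reversed, neither can invade when rare; the interior point is a saddle.

unstable coexistence (outcome depends on initial conditions)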